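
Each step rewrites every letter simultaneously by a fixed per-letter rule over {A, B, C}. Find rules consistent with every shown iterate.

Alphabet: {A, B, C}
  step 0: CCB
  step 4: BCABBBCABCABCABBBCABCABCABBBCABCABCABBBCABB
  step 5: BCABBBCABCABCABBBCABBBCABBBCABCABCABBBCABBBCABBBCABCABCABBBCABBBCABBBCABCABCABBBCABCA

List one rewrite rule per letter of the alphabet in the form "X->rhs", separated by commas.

A->B, B->BCA, C->B

  step 4 ⇒ step 5: BCABBBCABCABCABBBCABCABCABBBCABCABCABBBCABB ⇒ BCA·B·B·BCA·BCA·BCA·B·B·BCA·B·B·BCA·B·B·BCA·BCA·BCA·B·B·BCA·B·B·BCA·B·B·BCA·BCA·BCA·B·B·BCA·B·B·BCA·B·B·BCA·BCA·BCA·B·B·BCA·BCA
    A ↦ B
    B ↦ BCA
    C ↦ B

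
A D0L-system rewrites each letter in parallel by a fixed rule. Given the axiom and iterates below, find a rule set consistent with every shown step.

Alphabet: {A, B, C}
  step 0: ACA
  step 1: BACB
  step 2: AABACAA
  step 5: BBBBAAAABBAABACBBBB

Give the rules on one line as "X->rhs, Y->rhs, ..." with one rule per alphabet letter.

  step 1 ⇒ step 2: BACB ⇒ AA·B·AC·AA
    A ↦ B
    B ↦ AA
    C ↦ AC

A->B, B->AA, C->AC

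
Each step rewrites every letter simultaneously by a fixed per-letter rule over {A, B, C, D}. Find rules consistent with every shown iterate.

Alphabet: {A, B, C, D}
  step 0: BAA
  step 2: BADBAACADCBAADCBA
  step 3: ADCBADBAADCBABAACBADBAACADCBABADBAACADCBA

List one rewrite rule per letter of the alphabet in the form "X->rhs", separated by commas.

A->BA, B->ADC, C->AC, D->DBA

  step 2 ⇒ step 3: BADBAACADCBAADCBA ⇒ ADC·BA·DBA·ADC·BA·BA·AC·BA·DBA·AC·ADC·BA·BA·DBA·AC·ADC·BA
    A ↦ BA
    B ↦ ADC
    C ↦ AC
    D ↦ DBA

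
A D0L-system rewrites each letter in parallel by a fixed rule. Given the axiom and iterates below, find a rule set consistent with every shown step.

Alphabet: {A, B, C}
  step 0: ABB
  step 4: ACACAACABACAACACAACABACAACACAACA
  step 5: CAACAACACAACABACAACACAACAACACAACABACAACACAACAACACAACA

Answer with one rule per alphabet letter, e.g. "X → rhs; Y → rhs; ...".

  step 4 ⇒ step 5: ACACAACABACAACACAACABACAACACAACA ⇒ CA·A·CA·A·CA·CA·A·CA·BA·CA·A·CA·CA·A·CA·A·CA·CA·A·CA·BA·CA·A·CA·CA·A·CA·A·CA·CA·A·CA
    A ↦ CA
    B ↦ BA
    C ↦ A

A->CA, B->BA, C->A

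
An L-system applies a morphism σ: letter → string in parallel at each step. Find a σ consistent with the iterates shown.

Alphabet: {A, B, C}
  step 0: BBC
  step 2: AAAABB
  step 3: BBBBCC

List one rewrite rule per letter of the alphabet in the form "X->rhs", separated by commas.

A->B, B->C, C->AA

  step 2 ⇒ step 3: AAAABB ⇒ B·B·B·B·C·C
    A ↦ B
    B ↦ C
    C ↦ AA  (constrained at step 0)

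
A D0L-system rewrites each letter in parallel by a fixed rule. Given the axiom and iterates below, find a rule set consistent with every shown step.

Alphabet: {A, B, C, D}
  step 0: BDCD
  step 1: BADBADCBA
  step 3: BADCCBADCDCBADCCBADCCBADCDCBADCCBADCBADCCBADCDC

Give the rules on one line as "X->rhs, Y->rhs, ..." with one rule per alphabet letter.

A->CC, B->BAD, C->DC, D->BA

  step 0 ⇒ step 1: BDCD ⇒ BAD·BA·DC·BA
    B ↦ BAD
    C ↦ DC
    D ↦ BA
    A ↦ CC  (constrained at step 1)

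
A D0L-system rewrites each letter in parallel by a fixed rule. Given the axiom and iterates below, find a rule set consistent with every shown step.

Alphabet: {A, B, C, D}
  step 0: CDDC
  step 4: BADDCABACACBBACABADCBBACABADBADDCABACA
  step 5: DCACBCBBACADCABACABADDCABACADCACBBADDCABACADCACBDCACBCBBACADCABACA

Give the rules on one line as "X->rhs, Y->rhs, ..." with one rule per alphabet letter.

  step 4 ⇒ step 5: BADDCABACACBBACABADCBBACABADBADDCABACA ⇒ D·CA·CB·CB·BA·CA·D·CA·BA·CA·BA·D·D·CA·BA·CA·D·CA·CB·BA·D·D·CA·BA·CA·D·CA·CB·D·CA·CB·CB·BA·CA·D·CA·BA·CA
    A ↦ CA
    B ↦ D
    C ↦ BA
    D ↦ CB

A->CA, B->D, C->BA, D->CB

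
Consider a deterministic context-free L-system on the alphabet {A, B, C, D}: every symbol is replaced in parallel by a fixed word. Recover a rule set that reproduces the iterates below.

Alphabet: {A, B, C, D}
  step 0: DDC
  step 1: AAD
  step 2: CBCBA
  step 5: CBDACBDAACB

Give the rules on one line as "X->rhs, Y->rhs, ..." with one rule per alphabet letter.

  step 1 ⇒ step 2: AAD ⇒ CB·CB·A
    A ↦ CB
    D ↦ A
    B ↦ A  (constrained at step 2)
  step 0 ⇒ step 1: DDC ⇒ A·A·D
    C ↦ D

A->CB, B->A, C->D, D->A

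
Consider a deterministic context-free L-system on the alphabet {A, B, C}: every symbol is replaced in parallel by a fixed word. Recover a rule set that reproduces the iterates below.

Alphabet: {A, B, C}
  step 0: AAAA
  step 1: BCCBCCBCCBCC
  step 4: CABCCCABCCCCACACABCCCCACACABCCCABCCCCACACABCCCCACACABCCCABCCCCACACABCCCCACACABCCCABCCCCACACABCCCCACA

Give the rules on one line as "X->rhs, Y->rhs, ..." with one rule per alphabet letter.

  step 0 ⇒ step 1: AAAA ⇒ BCC·BCC·BCC·BCC
    A ↦ BCC
    B ↦ C  (constrained at step 1)
    C ↦ CA  (constrained at step 1)

A->BCC, B->C, C->CA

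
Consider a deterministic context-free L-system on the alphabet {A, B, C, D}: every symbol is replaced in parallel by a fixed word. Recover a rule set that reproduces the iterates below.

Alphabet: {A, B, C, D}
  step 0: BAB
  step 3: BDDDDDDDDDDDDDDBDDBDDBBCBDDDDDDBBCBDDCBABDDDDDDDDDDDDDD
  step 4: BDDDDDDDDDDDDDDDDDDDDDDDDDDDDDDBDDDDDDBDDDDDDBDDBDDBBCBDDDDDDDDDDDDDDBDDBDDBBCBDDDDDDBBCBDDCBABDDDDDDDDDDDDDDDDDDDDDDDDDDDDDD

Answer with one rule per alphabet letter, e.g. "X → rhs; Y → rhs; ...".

  step 3 ⇒ step 4: BDDDDDDDDDDDDDDBDDBDDBBCBDDDDDDBBCBDDCBABDDDDDDDDDDDDDD ⇒ BDD·DD·DD·DD·DD·DD·DD·DD·DD·DD·DD·DD·DD·DD·DD·BDD·DD·DD·BDD·DD·DD·BDD·BDD·BBC·BDD·DD·DD·DD·DD·DD·DD·BDD·BDD·BBC·BDD·DD·DD·BBC·BDD·CBA·BDD·DD·DD·DD·DD·DD·DD·DD·DD·DD·DD·DD·DD·DD·DD
    A ↦ CBA
    B ↦ BDD
    C ↦ BBC
    D ↦ DD

A->CBA, B->BDD, C->BBC, D->DD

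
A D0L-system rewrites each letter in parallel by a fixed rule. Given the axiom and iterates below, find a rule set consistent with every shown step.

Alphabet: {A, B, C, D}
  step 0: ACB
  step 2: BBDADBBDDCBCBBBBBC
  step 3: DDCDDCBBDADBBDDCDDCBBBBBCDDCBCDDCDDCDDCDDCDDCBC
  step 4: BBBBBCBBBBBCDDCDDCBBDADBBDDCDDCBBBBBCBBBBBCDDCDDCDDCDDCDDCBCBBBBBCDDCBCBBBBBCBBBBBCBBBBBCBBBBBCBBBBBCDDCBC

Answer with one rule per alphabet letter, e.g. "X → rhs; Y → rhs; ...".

  step 3 ⇒ step 4: DDCDDCBBDADBBDDCDDCBBBBBCDDCBCDDCDDCDDCDDCDDCBC ⇒ BB·BB·BC·BB·BB·BC·DDC·DDC·BB·DAD·BB·DDC·DDC·BB·BB·BC·BB·BB·BC·DDC·DDC·DDC·DDC·DDC·BC·BB·BB·BC·DDC·BC·BB·BB·BC·BB·BB·BC·BB·BB·BC·BB·BB·BC·BB·BB·BC·DDC·BC
    A ↦ DAD
    B ↦ DDC
    C ↦ BC
    D ↦ BB

A->DAD, B->DDC, C->BC, D->BB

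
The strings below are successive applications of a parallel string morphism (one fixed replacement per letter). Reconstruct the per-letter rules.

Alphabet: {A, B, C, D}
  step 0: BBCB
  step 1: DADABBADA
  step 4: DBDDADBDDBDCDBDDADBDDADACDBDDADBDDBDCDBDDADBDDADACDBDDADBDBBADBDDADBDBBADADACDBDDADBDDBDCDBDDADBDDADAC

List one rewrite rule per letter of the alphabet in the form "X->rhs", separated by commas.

A->C, B->DA, C->BBA, D->DBD

  step 0 ⇒ step 1: BBCB ⇒ DA·DA·BBA·DA
    B ↦ DA
    C ↦ BBA
    A ↦ C  (constrained at step 1)
    D ↦ DBD  (constrained at step 1)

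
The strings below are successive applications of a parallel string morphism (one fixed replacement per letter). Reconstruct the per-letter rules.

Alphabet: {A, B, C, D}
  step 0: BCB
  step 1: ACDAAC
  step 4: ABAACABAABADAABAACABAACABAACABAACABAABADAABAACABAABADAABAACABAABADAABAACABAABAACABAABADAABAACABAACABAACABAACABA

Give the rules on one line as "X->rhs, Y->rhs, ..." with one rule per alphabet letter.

A->ABA, B->AC, C->DA, D->BAB

  step 0 ⇒ step 1: BCB ⇒ AC·DA·AC
    B ↦ AC
    C ↦ DA
    A ↦ ABA  (constrained at step 1)
    D ↦ BAB  (constrained at step 1)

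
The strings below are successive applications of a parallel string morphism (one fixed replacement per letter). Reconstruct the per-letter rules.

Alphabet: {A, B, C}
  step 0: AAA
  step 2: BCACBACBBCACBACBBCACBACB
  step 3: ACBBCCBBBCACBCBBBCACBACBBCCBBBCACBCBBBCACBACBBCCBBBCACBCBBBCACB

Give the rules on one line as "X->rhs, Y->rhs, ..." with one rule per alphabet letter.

  step 2 ⇒ step 3: BCACBACBBCACBACBBCACBACB ⇒ ACB·BC·CBB·BC·ACB·CBB·BC·ACB·ACB·BC·CBB·BC·ACB·CBB·BC·ACB·ACB·BC·CBB·BC·ACB·CBB·BC·ACB
    A ↦ CBB
    B ↦ ACB
    C ↦ BC

A->CBB, B->ACB, C->BC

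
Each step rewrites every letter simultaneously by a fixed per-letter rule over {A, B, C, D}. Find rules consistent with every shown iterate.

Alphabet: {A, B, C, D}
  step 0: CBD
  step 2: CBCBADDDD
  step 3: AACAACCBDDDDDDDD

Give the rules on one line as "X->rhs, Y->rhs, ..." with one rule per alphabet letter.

  step 2 ⇒ step 3: CBCBADDDD ⇒ A·AC·A·AC·CB·DD·DD·DD·DD
    A ↦ CB
    B ↦ AC
    C ↦ A
    D ↦ DD

A->CB, B->AC, C->A, D->DD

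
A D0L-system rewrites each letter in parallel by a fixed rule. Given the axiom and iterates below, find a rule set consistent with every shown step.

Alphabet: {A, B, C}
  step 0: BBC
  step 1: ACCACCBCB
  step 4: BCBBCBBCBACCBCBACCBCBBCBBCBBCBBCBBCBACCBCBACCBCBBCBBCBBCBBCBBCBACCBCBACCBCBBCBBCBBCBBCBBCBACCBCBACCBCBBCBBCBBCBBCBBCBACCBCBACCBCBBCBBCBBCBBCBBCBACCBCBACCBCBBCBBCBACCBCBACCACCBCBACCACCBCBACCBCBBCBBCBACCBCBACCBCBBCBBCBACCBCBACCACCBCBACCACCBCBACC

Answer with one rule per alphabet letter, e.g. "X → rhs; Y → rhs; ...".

  step 0 ⇒ step 1: BBC ⇒ ACC·ACC·BCB
    B ↦ ACC
    C ↦ BCB
    A ↦ BCB  (constrained at step 1)

A->BCB, B->ACC, C->BCB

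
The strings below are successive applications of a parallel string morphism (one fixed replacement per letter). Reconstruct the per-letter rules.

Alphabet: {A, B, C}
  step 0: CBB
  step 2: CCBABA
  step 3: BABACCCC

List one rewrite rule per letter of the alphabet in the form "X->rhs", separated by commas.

  step 2 ⇒ step 3: CCBABA ⇒ BA·BA·C·C·C·C
    A ↦ C
    B ↦ C
    C ↦ BA

A->C, B->C, C->BA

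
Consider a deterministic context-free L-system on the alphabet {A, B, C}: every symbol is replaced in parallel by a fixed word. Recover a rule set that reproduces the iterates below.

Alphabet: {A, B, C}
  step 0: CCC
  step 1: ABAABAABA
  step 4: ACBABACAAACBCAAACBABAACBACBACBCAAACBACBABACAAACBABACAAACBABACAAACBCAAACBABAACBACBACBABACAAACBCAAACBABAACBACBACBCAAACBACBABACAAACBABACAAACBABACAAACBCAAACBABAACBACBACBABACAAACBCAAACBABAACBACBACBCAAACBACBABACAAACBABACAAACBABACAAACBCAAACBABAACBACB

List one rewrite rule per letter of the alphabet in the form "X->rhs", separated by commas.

A->ACB, B->CAA, C->ABA

  step 0 ⇒ step 1: CCC ⇒ ABA·ABA·ABA
    C ↦ ABA
    A ↦ ACB  (constrained at step 1)
    B ↦ CAA  (constrained at step 1)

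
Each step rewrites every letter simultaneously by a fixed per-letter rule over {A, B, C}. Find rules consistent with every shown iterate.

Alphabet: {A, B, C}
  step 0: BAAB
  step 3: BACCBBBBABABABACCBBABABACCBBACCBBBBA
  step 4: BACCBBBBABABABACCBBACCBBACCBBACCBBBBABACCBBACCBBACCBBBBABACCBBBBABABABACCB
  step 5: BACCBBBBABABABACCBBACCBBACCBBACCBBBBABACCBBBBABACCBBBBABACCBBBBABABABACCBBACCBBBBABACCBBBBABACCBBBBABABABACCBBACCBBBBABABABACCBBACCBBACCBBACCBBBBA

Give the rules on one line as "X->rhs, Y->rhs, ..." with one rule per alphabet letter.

  step 4 ⇒ step 5: BACCBBBBABABABACCBBACCBBACCBBACCBBBBABACCBBACCBBACCBBBBABACCBBBBABABABACCB ⇒ BA·CCB·B·B·BA·BA·BA·BA·CCB·BA·CCB·BA·CCB·BA·CCB·B·B·BA·BA·CCB·B·B·BA·BA·CCB·B·B·BA·BA·CCB·B·B·BA·BA·BA·BA·CCB·BA·CCB·B·B·BA·BA·CCB·B·B·BA·BA·CCB·B·B·BA·BA·BA·BA·CCB·BA·CCB·B·B·BA·BA·BA·BA·CCB·BA·CCB·BA·CCB·BA·CCB·B·B·BA
    A ↦ CCB
    B ↦ BA
    C ↦ B

A->CCB, B->BA, C->B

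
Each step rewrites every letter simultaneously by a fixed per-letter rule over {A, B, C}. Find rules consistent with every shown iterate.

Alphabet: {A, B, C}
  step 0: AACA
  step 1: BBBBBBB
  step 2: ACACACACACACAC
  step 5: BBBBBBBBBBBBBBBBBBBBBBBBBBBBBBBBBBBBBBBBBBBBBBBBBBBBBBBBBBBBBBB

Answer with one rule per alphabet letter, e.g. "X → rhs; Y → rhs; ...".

A->BB, B->AC, C->B

  step 1 ⇒ step 2: BBBBBBB ⇒ AC·AC·AC·AC·AC·AC·AC
    B ↦ AC
  step 0 ⇒ step 1: AACA ⇒ BB·BB·B·BB
    A ↦ BB
  step 0 ⇒ step 1: AACA ⇒ BB·BB·B·BB
    C ↦ B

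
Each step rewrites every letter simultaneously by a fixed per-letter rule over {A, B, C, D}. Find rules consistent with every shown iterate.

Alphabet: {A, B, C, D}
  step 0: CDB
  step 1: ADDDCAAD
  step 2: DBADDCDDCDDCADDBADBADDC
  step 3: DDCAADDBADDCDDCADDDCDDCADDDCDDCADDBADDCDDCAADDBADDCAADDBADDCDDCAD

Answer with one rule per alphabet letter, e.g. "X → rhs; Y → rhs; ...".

A->DBA, B->AAD, C->AD, D->DDC

  step 2 ⇒ step 3: DBADDCDDCDDCADDBADBADDC ⇒ DDC·AAD·DBA·DDC·DDC·AD·DDC·DDC·AD·DDC·DDC·AD·DBA·DDC·DDC·AAD·DBA·DDC·AAD·DBA·DDC·DDC·AD
    A ↦ DBA
    B ↦ AAD
    C ↦ AD
    D ↦ DDC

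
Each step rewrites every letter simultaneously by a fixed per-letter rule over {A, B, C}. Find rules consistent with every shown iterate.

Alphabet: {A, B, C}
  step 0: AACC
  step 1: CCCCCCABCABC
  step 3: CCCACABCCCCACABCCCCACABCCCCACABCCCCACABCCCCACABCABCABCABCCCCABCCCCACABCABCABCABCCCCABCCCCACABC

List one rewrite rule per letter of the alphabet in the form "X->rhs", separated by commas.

  step 0 ⇒ step 1: AACC ⇒ CCC·CCC·ABC·ABC
    A ↦ CCC
    C ↦ ABC
    B ↦ AC  (constrained at step 1)

A->CCC, B->AC, C->ABC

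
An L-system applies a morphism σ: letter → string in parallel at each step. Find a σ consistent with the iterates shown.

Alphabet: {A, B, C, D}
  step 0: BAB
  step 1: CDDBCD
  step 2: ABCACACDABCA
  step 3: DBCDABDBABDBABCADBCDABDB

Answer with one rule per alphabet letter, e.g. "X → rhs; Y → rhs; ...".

A->DB, B->CD, C->AB, D->CA

  step 2 ⇒ step 3: ABCACACDABCA ⇒ DB·CD·AB·DB·AB·DB·AB·CA·DB·CD·AB·DB
    A ↦ DB
    B ↦ CD
    C ↦ AB
    D ↦ CA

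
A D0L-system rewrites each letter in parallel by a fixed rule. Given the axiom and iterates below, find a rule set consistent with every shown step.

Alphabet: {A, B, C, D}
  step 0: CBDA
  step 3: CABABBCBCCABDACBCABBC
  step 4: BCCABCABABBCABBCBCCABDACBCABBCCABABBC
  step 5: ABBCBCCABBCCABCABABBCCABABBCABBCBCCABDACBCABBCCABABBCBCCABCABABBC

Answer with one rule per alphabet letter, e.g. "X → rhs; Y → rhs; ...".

  step 4 ⇒ step 5: BCCABCABABBCABBCBCCABDACBCABBCCABABBC ⇒ AB·BC·BC·C·AB·BC·C·AB·C·AB·AB·BC·C·AB·AB·BC·AB·BC·BC·C·AB·DA·C·BC·AB·BC·C·AB·AB·BC·BC·C·AB·C·AB·AB·BC
    A ↦ C
    B ↦ AB
    C ↦ BC
    D ↦ DA

A->C, B->AB, C->BC, D->DA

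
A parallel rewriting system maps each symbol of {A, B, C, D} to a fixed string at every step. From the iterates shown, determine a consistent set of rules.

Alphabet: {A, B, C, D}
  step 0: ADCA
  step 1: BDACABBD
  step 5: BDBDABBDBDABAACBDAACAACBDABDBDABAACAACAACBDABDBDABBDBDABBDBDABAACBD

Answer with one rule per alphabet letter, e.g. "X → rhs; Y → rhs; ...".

A->BD, B->A, C->AB, D->AC

  step 0 ⇒ step 1: ADCA ⇒ BD·AC·AB·BD
    A ↦ BD
    C ↦ AB
    D ↦ AC
    B ↦ A  (constrained at step 1)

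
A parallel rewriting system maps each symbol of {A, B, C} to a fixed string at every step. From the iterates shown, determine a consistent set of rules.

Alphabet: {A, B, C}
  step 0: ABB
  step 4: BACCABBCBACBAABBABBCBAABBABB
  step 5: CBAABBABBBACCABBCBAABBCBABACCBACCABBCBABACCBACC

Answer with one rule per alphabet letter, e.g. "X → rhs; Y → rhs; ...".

A->BA, B->C, C->ABB

  step 4 ⇒ step 5: BACCABBCBACBAABBABBCBAABBABB ⇒ C·BA·ABB·ABB·BA·C·C·ABB·C·BA·ABB·C·BA·BA·C·C·BA·C·C·ABB·C·BA·BA·C·C·BA·C·C
    A ↦ BA
    B ↦ C
    C ↦ ABB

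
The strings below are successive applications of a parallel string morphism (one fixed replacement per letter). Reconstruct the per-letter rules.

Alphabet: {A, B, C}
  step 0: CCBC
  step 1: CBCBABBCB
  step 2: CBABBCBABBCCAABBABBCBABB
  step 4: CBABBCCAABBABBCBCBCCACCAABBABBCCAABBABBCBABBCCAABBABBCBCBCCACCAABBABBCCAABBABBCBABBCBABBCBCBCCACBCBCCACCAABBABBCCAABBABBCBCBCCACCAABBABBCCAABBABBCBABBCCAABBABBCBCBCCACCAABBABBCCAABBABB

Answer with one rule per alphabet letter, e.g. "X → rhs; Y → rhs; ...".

  step 1 ⇒ step 2: CBCBABBCB ⇒ CB·ABB·CB·ABB·CCA·ABB·ABB·CB·ABB
    A ↦ CCA
    B ↦ ABB
    C ↦ CB

A->CCA, B->ABB, C->CB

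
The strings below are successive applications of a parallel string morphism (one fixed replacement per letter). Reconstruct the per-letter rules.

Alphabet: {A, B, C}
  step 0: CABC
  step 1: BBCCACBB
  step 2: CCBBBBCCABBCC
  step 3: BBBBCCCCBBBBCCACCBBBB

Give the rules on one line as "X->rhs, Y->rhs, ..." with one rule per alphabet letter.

  step 2 ⇒ step 3: CCBBBBCCABBCC ⇒ BB·BB·C·C·C·C·BB·BB·CCA·C·C·BB·BB
    A ↦ CCA
    B ↦ C
    C ↦ BB

A->CCA, B->C, C->BB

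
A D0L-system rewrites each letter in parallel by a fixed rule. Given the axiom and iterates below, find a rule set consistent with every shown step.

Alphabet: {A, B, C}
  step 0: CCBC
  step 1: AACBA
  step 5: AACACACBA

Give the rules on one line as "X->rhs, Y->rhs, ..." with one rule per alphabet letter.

  step 0 ⇒ step 1: CCBC ⇒ A·A·CB·A
    B ↦ CB
    C ↦ A
    A ↦ C  (constrained at step 1)

A->C, B->CB, C->A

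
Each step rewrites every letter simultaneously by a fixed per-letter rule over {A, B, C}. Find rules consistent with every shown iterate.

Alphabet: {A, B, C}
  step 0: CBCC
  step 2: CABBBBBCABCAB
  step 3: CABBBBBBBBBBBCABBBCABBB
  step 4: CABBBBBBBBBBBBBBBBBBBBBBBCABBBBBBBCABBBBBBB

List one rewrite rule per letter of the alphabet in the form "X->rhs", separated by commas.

  step 3 ⇒ step 4: CABBBBBBBBBBBCABBBCABBB ⇒ CA·B·BB·BB·BB·BB·BB·BB·BB·BB·BB·BB·BB·CA·B·BB·BB·BB·CA·B·BB·BB·BB
    A ↦ B
    B ↦ BB
    C ↦ CA

A->B, B->BB, C->CA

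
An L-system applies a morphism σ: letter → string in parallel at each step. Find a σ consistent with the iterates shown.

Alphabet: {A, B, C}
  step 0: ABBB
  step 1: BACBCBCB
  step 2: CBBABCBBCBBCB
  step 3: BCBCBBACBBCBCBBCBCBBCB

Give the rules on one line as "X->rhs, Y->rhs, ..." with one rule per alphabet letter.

A->BA, B->CB, C->B

  step 2 ⇒ step 3: CBBABCBBCBBCB ⇒ B·CB·CB·BA·CB·B·CB·CB·B·CB·CB·B·CB
    A ↦ BA
    B ↦ CB
    C ↦ B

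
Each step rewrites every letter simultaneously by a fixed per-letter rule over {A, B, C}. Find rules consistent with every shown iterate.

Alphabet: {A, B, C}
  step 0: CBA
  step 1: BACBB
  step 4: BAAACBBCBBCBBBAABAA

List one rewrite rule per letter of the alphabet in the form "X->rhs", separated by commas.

A->CBB, B->A, C->B

  step 0 ⇒ step 1: CBA ⇒ B·A·CBB
    A ↦ CBB
    B ↦ A
    C ↦ B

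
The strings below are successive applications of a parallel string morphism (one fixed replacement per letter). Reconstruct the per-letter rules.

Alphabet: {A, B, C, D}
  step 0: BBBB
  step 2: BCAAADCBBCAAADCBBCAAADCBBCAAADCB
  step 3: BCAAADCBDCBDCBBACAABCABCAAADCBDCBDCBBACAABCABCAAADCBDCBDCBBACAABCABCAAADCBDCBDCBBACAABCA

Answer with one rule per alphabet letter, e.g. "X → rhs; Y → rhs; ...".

  step 2 ⇒ step 3: BCAAADCBBCAAADCBBCAAADCBBCAAADCB ⇒ BCA·AA·DCB·DCB·DCB·BAC·AA·BCA·BCA·AA·DCB·DCB·DCB·BAC·AA·BCA·BCA·AA·DCB·DCB·DCB·BAC·AA·BCA·BCA·AA·DCB·DCB·DCB·BAC·AA·BCA
    A ↦ DCB
    B ↦ BCA
    C ↦ AA
    D ↦ BAC

A->DCB, B->BCA, C->AA, D->BAC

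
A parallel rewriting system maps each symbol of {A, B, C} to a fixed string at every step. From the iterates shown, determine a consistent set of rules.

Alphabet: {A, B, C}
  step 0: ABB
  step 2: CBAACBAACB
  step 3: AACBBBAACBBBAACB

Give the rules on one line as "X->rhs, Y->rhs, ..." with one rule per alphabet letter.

  step 2 ⇒ step 3: CBAACBAACB ⇒ AA·CB·B·B·AA·CB·B·B·AA·CB
    A ↦ B
    B ↦ CB
    C ↦ AA

A->B, B->CB, C->AA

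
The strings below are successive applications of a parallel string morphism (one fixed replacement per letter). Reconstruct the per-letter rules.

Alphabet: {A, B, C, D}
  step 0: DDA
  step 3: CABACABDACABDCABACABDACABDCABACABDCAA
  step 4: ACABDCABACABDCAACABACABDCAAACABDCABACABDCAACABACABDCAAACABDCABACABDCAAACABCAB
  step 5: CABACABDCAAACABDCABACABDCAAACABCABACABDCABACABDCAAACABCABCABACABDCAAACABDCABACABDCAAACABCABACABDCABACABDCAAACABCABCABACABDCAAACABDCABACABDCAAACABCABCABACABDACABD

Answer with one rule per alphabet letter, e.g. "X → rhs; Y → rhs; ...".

  step 4 ⇒ step 5: ACABDCABACABDCAACABACABDCAAACABDCABACABDCAACABACABDCAAACABDCABACABDCAAACABCAB ⇒ CAB·A·CAB·D·CAA·A·CAB·D·CAB·A·CAB·D·CAA·A·CAB·CAB·A·CAB·D·CAB·A·CAB·D·CAA·A·CAB·CAB·CAB·A·CAB·D·CAA·A·CAB·D·CAB·A·CAB·D·CAA·A·CAB·CAB·A·CAB·D·CAB·A·CAB·D·CAA·A·CAB·CAB·CAB·A·CAB·D·CAA·A·CAB·D·CAB·A·CAB·D·CAA·A·CAB·CAB·CAB·A·CAB·D·A·CAB·D
    A ↦ CAB
    B ↦ D
    C ↦ A
    D ↦ CAA

A->CAB, B->D, C->A, D->CAA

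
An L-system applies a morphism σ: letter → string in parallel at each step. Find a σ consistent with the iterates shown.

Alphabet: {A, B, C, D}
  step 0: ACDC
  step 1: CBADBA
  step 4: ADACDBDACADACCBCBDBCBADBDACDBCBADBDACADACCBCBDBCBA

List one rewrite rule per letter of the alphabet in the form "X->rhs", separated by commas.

A->CB, B->DAC, C->A, D->DB

  step 0 ⇒ step 1: ACDC ⇒ CB·A·DB·A
    A ↦ CB
    C ↦ A
    D ↦ DB
    B ↦ DAC  (constrained at step 1)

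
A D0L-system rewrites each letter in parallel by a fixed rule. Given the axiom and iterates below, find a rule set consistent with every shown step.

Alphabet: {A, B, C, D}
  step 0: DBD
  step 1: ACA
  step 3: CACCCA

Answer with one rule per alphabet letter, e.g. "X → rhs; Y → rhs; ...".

  step 0 ⇒ step 1: DBD ⇒ A·C·A
    B ↦ C
    D ↦ A
    A ↦ BD  (constrained at step 1)
    C ↦ BB  (constrained at step 1)

A->BD, B->C, C->BB, D->A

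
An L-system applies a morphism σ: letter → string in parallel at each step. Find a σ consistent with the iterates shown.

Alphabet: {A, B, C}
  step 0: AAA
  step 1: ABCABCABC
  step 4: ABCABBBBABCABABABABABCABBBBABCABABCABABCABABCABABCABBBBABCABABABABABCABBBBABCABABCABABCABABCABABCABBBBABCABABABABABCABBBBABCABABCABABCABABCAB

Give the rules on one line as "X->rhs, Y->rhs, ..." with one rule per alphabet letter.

  step 0 ⇒ step 1: AAA ⇒ ABC·ABC·ABC
    A ↦ ABC
    B ↦ AB  (constrained at step 1)
    C ↦ BBB  (constrained at step 1)

A->ABC, B->AB, C->BBB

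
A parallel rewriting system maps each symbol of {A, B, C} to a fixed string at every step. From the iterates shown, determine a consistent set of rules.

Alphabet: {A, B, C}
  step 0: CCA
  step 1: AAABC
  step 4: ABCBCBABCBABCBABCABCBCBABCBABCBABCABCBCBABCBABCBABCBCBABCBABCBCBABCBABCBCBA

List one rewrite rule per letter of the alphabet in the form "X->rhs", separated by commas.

A->ABC, B->BCB, C->A

  step 0 ⇒ step 1: CCA ⇒ A·A·ABC
    A ↦ ABC
    C ↦ A
    B ↦ BCB  (constrained at step 1)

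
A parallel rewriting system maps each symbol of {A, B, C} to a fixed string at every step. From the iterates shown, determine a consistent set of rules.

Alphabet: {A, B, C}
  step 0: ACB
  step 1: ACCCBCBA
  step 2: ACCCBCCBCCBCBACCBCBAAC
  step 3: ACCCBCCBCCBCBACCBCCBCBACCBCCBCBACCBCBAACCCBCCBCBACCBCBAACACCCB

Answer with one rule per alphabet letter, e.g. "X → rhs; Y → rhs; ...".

  step 2 ⇒ step 3: ACCCBCCBCCBCBACCBCBAAC ⇒ AC·CCB·CCB·CCB·CBA·CCB·CCB·CBA·CCB·CCB·CBA·CCB·CBA·AC·CCB·CCB·CBA·CCB·CBA·AC·AC·CCB
    A ↦ AC
    B ↦ CBA
    C ↦ CCB

A->AC, B->CBA, C->CCB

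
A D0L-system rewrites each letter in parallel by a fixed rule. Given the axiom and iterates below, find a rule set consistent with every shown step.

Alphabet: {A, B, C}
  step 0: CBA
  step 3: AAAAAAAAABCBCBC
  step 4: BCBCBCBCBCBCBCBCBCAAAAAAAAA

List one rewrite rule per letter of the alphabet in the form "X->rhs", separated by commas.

A->BC, B->AA, C->A

  step 3 ⇒ step 4: AAAAAAAAABCBCBC ⇒ BC·BC·BC·BC·BC·BC·BC·BC·BC·AA·A·AA·A·AA·A
    A ↦ BC
    B ↦ AA
    C ↦ A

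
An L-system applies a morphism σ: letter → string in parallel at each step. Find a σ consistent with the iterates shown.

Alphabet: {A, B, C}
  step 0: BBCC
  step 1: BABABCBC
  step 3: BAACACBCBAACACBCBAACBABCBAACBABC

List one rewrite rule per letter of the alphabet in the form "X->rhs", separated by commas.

A->AC, B->BA, C->BC

  step 0 ⇒ step 1: BBCC ⇒ BA·BA·BC·BC
    B ↦ BA
    C ↦ BC
    A ↦ AC  (constrained at step 1)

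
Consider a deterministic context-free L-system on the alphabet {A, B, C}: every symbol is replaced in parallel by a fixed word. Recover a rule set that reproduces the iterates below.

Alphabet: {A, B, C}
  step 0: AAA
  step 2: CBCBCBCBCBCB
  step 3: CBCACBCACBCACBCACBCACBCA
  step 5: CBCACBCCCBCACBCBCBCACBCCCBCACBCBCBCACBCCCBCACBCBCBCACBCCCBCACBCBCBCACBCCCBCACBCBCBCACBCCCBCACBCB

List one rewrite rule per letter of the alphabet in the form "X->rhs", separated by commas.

  step 2 ⇒ step 3: CBCBCBCBCBCB ⇒ CB·CA·CB·CA·CB·CA·CB·CA·CB·CA·CB·CA
    B ↦ CA
    C ↦ CB
    A ↦ CC  (constrained at step 0)

A->CC, B->CA, C->CB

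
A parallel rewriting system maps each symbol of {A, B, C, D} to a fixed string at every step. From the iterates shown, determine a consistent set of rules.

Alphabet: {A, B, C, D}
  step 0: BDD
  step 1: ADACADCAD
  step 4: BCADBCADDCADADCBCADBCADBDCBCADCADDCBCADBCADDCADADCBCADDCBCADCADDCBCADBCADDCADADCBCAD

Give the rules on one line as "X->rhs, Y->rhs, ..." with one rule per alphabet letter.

  step 0 ⇒ step 1: BDD ⇒ ADA·CAD·CAD
    B ↦ ADA
    D ↦ CAD
    A ↦ B  (constrained at step 1)
    C ↦ DC  (constrained at step 1)

A->B, B->ADA, C->DC, D->CAD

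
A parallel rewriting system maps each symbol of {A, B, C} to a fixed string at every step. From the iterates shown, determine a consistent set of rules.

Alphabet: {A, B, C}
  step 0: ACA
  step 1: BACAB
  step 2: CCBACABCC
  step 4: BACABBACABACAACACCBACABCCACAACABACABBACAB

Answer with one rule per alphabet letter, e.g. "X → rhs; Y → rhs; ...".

  step 1 ⇒ step 2: BACAB ⇒ CC·B·ACA·B·CC
    A ↦ B
    B ↦ CC
    C ↦ ACA

A->B, B->CC, C->ACA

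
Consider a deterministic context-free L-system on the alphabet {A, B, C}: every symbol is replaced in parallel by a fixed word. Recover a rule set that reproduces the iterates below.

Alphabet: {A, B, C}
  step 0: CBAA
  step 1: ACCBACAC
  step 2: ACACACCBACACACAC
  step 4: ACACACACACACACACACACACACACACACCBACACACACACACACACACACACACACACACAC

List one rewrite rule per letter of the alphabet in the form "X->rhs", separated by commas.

  step 1 ⇒ step 2: ACCBACAC ⇒ AC·AC·AC·CB·AC·AC·AC·AC
    A ↦ AC
    B ↦ CB
    C ↦ AC

A->AC, B->CB, C->AC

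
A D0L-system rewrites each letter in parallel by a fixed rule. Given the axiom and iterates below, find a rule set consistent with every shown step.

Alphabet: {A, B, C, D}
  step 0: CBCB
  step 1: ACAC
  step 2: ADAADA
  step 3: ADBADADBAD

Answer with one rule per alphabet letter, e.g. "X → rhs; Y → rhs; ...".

A->AD, B->C, C->A, D->B

  step 2 ⇒ step 3: ADAADA ⇒ AD·B·AD·AD·B·AD
    A ↦ AD
    D ↦ B
  step 0 ⇒ step 1: CBCB ⇒ A·C·A·C
    B ↦ C
  step 0 ⇒ step 1: CBCB ⇒ A·C·A·C
    C ↦ A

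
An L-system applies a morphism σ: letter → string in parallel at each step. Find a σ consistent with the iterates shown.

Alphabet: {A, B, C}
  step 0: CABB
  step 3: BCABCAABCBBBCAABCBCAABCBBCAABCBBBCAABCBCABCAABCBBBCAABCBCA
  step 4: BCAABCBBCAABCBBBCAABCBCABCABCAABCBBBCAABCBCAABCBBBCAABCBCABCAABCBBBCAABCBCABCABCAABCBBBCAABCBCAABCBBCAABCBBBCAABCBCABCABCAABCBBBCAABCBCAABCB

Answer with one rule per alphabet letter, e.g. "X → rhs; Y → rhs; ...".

A->B, B->BCA, C->ABC

  step 3 ⇒ step 4: BCABCAABCBBBCAABCBCAABCBBCAABCBBBCAABCBCABCAABCBBBCAABCBCA ⇒ BCA·ABC·B·BCA·ABC·B·B·BCA·ABC·BCA·BCA·BCA·ABC·B·B·BCA·ABC·BCA·ABC·B·B·BCA·ABC·BCA·BCA·ABC·B·B·BCA·ABC·BCA·BCA·BCA·ABC·B·B·BCA·ABC·BCA·ABC·B·BCA·ABC·B·B·BCA·ABC·BCA·BCA·BCA·ABC·B·B·BCA·ABC·BCA·ABC·B
    A ↦ B
    B ↦ BCA
    C ↦ ABC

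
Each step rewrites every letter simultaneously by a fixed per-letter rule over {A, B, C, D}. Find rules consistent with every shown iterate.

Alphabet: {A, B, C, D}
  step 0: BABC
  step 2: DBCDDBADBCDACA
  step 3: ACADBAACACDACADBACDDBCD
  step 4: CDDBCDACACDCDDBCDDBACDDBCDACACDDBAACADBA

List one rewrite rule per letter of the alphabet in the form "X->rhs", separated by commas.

  step 3 ⇒ step 4: ACADBAACACDACADBACDDBCD ⇒ CD·DB·CD·A·CA·CD·CD·DB·CD·DB·A·CD·DB·CD·A·CA·CD·DB·A·A·CA·DB·A
    A ↦ CD
    B ↦ CA
    C ↦ DB
    D ↦ A

A->CD, B->CA, C->DB, D->A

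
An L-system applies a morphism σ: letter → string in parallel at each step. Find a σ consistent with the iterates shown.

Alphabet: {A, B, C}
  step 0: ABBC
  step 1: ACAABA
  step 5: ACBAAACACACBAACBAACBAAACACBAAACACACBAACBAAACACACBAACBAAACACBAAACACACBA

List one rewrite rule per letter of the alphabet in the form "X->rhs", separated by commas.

A->AC, B->A, C->BA

  step 0 ⇒ step 1: ABBC ⇒ AC·A·A·BA
    A ↦ AC
    B ↦ A
    C ↦ BA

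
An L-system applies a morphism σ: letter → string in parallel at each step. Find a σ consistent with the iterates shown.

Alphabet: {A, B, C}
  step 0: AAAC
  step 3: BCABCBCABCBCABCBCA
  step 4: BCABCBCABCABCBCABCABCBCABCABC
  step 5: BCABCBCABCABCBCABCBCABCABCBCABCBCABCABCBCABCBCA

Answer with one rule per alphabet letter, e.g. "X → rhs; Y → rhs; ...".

A->BC, B->BC, C->A

  step 4 ⇒ step 5: BCABCBCABCABCBCABCABCBCABCABC ⇒ BC·A·BC·BC·A·BC·A·BC·BC·A·BC·BC·A·BC·A·BC·BC·A·BC·BC·A·BC·A·BC·BC·A·BC·BC·A
    A ↦ BC
    B ↦ BC
    C ↦ A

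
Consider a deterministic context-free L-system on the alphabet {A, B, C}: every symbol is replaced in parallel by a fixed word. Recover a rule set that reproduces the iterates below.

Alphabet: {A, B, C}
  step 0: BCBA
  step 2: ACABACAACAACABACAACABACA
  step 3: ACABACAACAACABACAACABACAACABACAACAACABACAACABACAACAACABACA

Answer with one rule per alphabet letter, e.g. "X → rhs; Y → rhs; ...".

  step 2 ⇒ step 3: ACABACAACAACABACAACABACA ⇒ ACA·B·ACA·ACA·ACA·B·ACA·ACA·B·ACA·ACA·B·ACA·ACA·ACA·B·ACA·ACA·B·ACA·ACA·ACA·B·ACA
    A ↦ ACA
    B ↦ ACA
    C ↦ B

A->ACA, B->ACA, C->B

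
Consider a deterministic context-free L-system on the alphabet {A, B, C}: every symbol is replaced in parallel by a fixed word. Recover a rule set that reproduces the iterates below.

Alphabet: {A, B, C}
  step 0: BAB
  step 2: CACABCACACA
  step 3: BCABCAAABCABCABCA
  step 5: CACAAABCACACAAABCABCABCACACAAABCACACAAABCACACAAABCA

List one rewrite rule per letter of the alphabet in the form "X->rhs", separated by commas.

A->CA, B->AA, C->B

  step 2 ⇒ step 3: CACABCACACA ⇒ B·CA·B·CA·AA·B·CA·B·CA·B·CA
    A ↦ CA
    B ↦ AA
    C ↦ B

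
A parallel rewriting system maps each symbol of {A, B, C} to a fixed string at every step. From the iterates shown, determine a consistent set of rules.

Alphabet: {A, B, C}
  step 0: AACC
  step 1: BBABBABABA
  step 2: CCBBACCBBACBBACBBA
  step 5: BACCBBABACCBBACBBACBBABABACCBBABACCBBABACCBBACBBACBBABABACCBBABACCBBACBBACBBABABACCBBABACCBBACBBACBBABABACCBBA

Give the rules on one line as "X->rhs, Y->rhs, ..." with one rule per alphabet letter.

A->BBA, B->C, C->BA

  step 1 ⇒ step 2: BBABBABABA ⇒ C·C·BBA·C·C·BBA·C·BBA·C·BBA
    A ↦ BBA
    B ↦ C
  step 0 ⇒ step 1: AACC ⇒ BBA·BBA·BA·BA
    C ↦ BA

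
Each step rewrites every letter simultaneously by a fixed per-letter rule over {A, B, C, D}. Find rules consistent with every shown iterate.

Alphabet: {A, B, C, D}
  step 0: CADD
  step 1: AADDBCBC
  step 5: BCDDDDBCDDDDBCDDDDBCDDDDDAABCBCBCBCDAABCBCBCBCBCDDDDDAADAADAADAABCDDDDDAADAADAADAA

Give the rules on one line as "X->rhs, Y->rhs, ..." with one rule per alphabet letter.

A->DD, B->D, C->AA, D->BC

  step 0 ⇒ step 1: CADD ⇒ AA·DD·BC·BC
    A ↦ DD
    C ↦ AA
    D ↦ BC
    B ↦ D  (constrained at step 1)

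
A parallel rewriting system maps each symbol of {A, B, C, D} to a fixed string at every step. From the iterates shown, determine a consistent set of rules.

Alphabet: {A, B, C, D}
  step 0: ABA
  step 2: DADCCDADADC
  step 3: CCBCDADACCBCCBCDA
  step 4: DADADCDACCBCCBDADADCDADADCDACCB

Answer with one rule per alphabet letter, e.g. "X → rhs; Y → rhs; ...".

  step 3 ⇒ step 4: CCBCDADACCBCCBCDA ⇒ DA·DA·DC·DA·C·CB·C·CB·DA·DA·DC·DA·DA·DC·DA·C·CB
    A ↦ CB
    B ↦ DC
    C ↦ DA
    D ↦ C

A->CB, B->DC, C->DA, D->C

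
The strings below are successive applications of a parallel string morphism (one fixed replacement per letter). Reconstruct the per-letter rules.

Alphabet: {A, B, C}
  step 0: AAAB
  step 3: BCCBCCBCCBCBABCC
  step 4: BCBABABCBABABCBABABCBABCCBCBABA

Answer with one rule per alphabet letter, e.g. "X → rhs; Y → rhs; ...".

  step 3 ⇒ step 4: BCCBCCBCCBCBABCC ⇒ BC·BA·BA·BC·BA·BA·BC·BA·BA·BC·BA·BC·C·BC·BA·BA
    A ↦ C
    B ↦ BC
    C ↦ BA

A->C, B->BC, C->BA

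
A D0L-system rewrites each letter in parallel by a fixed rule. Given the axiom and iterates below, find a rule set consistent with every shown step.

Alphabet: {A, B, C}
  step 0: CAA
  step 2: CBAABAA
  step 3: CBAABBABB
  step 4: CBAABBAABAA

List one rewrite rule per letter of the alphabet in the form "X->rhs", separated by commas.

  step 3 ⇒ step 4: CBAABBABB ⇒ CBA·A·B·B·A·A·B·A·A
    A ↦ B
    B ↦ A
    C ↦ CBA

A->B, B->A, C->CBA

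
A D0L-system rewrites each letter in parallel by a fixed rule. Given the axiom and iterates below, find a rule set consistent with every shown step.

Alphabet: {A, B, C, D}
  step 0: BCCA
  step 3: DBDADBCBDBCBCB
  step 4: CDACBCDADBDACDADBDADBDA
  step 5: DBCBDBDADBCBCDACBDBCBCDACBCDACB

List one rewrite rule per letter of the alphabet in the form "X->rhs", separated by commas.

  step 4 ⇒ step 5: CDACBCDADBDACDADBDADBDA ⇒ DB·C·B·DB·DA·DB·C·B·C·DA·C·B·DB·C·B·C·DA·C·B·C·DA·C·B
    A ↦ B
    B ↦ DA
    C ↦ DB
    D ↦ C

A->B, B->DA, C->DB, D->C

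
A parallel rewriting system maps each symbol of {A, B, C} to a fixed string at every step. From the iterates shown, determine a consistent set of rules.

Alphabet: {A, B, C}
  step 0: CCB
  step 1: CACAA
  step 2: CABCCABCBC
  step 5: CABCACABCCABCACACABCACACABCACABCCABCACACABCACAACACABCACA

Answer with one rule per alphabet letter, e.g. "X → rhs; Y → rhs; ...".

A->BC, B->A, C->CA

  step 1 ⇒ step 2: CACAA ⇒ CA·BC·CA·BC·BC
    A ↦ BC
    C ↦ CA
  step 0 ⇒ step 1: CCB ⇒ CA·CA·A
    B ↦ A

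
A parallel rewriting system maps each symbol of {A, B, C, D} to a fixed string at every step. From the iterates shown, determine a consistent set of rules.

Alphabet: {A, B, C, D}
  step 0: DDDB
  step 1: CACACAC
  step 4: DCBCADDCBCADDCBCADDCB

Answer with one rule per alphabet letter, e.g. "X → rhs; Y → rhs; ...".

  step 0 ⇒ step 1: DDDB ⇒ CA·CA·CA·C
    B ↦ C
    D ↦ CA
    A ↦ CB  (constrained at step 1)
    C ↦ D  (constrained at step 1)

A->CB, B->C, C->D, D->CA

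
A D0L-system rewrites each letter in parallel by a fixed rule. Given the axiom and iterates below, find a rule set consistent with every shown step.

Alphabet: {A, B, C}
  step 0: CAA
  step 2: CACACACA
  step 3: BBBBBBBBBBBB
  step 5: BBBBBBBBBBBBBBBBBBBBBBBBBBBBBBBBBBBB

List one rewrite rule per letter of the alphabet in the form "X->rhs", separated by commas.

A->B, B->CA, C->BB

  step 2 ⇒ step 3: CACACACA ⇒ BB·B·BB·B·BB·B·BB·B
    A ↦ B
    C ↦ BB
    B ↦ CA  (constrained at step 3)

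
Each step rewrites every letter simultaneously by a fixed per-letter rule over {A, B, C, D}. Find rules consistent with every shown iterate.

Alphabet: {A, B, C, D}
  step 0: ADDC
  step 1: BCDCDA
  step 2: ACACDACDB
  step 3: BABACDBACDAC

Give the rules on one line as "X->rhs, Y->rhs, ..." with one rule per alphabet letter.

A->B, B->AC, C->A, D->CD

  step 2 ⇒ step 3: ACACDACDB ⇒ B·A·B·A·CD·B·A·CD·AC
    A ↦ B
    B ↦ AC
    C ↦ A
    D ↦ CD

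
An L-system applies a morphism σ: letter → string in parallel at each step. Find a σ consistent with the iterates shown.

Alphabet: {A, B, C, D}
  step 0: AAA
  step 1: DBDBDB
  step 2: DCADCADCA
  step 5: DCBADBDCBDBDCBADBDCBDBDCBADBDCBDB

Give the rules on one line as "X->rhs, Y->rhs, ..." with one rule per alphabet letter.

A->DB, B->A, C->B, D->DC

  step 1 ⇒ step 2: DBDBDB ⇒ DC·A·DC·A·DC·A
    B ↦ A
    D ↦ DC
  step 0 ⇒ step 1: AAA ⇒ DB·DB·DB
    A ↦ DB
    C ↦ B  (constrained at step 2)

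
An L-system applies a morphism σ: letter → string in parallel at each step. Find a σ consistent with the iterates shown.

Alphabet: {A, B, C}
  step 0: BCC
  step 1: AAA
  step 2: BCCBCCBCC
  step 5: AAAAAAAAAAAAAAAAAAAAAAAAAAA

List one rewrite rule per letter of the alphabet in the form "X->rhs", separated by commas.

  step 1 ⇒ step 2: AAA ⇒ BCC·BCC·BCC
    A ↦ BCC
  step 0 ⇒ step 1: BCC ⇒ A·A·A
    B ↦ A
  step 0 ⇒ step 1: BCC ⇒ A·A·A
    C ↦ A

A->BCC, B->A, C->A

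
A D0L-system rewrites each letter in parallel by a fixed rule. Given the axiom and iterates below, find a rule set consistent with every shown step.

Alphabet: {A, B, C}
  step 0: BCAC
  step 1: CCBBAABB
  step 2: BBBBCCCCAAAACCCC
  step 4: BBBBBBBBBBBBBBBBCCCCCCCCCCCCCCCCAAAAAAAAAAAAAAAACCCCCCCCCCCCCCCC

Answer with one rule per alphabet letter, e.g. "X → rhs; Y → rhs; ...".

A->AA, B->CC, C->BB

  step 1 ⇒ step 2: CCBBAABB ⇒ BB·BB·CC·CC·AA·AA·CC·CC
    A ↦ AA
    B ↦ CC
    C ↦ BB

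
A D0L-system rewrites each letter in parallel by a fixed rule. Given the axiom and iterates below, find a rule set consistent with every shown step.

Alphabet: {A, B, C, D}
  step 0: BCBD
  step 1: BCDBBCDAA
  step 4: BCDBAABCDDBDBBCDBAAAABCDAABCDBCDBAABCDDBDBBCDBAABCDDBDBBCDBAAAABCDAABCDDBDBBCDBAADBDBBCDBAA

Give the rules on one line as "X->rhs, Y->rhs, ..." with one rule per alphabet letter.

  step 0 ⇒ step 1: BCBD ⇒ BCD·B·BCD·AA
    B ↦ BCD
    C ↦ B
    D ↦ AA
    A ↦ DB  (constrained at step 1)

A->DB, B->BCD, C->B, D->AA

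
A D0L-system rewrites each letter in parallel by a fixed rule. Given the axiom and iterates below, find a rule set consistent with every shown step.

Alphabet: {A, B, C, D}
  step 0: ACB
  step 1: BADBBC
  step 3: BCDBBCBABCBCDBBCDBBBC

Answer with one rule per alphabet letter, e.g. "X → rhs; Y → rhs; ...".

A->BA, B->BC, C->DB, D->B

  step 0 ⇒ step 1: ACB ⇒ BA·DB·BC
    A ↦ BA
    B ↦ BC
    C ↦ DB
    D ↦ B  (constrained at step 1)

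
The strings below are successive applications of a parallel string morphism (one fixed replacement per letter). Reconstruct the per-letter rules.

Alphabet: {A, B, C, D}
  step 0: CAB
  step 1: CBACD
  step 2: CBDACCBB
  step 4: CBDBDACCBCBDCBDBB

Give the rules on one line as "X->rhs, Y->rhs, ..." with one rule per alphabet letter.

  step 1 ⇒ step 2: CBACD ⇒ CB·D·AC·CB·B
    A ↦ AC
    B ↦ D
    C ↦ CB
    D ↦ B

A->AC, B->D, C->CB, D->B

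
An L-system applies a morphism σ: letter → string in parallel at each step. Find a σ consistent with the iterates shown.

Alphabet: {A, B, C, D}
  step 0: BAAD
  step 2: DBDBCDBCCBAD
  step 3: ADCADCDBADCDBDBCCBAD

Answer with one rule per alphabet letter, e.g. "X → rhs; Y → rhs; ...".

  step 2 ⇒ step 3: DBDBCDBCCBAD ⇒ AD·C·AD·C·DB·AD·C·DB·DB·C·CB·AD
    A ↦ CB
    B ↦ C
    C ↦ DB
    D ↦ AD

A->CB, B->C, C->DB, D->AD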